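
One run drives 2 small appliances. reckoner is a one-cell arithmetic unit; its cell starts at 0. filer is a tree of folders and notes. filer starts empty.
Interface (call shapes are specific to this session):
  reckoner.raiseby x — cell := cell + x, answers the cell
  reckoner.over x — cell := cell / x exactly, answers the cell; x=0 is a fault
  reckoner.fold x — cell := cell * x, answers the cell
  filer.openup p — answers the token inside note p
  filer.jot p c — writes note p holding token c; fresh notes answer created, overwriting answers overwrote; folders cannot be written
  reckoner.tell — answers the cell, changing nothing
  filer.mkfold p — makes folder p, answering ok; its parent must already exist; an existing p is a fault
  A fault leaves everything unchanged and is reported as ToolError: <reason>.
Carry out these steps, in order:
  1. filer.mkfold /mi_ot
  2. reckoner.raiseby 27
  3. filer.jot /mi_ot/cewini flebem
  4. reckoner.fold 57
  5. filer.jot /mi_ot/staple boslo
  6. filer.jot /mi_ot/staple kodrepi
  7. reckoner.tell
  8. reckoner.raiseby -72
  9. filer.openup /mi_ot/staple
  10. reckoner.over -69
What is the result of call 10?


Answer: -489/23

Derivation:
-- 1. filer.mkfold(p→/mi_ot) == ok
-- 2. reckoner.raiseby(x→27) == 27
-- 3. filer.jot(p→/mi_ot/cewini, c→flebem) == created
-- 4. reckoner.fold(x→57) == 1539
-- 5. filer.jot(p→/mi_ot/staple, c→boslo) == created
-- 6. filer.jot(p→/mi_ot/staple, c→kodrepi) == overwrote
-- 7. reckoner.tell() == 1539
-- 8. reckoner.raiseby(x→-72) == 1467
-- 9. filer.openup(p→/mi_ot/staple) == kodrepi
-- 10. reckoner.over(x→-69) == -489/23


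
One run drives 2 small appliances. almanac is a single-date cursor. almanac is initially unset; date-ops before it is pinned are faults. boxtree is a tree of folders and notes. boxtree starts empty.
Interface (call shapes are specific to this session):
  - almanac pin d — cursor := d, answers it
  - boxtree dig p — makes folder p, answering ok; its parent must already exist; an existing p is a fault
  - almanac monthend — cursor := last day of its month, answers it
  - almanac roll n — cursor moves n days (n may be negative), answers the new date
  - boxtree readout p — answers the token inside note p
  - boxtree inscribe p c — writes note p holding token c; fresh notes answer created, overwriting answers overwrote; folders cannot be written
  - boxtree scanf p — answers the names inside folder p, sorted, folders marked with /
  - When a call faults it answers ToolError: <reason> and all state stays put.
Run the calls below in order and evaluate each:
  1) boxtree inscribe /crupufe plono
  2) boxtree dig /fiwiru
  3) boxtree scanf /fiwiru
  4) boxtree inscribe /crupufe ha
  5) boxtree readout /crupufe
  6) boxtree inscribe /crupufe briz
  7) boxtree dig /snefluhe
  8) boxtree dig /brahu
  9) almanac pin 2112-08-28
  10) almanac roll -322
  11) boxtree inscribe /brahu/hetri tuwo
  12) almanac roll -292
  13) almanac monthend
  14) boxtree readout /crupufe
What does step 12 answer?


Answer: 2110-12-23

Derivation:
==> boxtree inscribe(p=/crupufe, c=plono)
<== created
==> boxtree dig(p=/fiwiru)
<== ok
==> boxtree scanf(p=/fiwiru)
<== []
==> boxtree inscribe(p=/crupufe, c=ha)
<== overwrote
==> boxtree readout(p=/crupufe)
<== ha
==> boxtree inscribe(p=/crupufe, c=briz)
<== overwrote
==> boxtree dig(p=/snefluhe)
<== ok
==> boxtree dig(p=/brahu)
<== ok
==> almanac pin(d=2112-08-28)
<== 2112-08-28
==> almanac roll(n=-322)
<== 2111-10-11
==> boxtree inscribe(p=/brahu/hetri, c=tuwo)
<== created
==> almanac roll(n=-292)
<== 2110-12-23
==> almanac monthend()
<== 2110-12-31
==> boxtree readout(p=/crupufe)
<== briz


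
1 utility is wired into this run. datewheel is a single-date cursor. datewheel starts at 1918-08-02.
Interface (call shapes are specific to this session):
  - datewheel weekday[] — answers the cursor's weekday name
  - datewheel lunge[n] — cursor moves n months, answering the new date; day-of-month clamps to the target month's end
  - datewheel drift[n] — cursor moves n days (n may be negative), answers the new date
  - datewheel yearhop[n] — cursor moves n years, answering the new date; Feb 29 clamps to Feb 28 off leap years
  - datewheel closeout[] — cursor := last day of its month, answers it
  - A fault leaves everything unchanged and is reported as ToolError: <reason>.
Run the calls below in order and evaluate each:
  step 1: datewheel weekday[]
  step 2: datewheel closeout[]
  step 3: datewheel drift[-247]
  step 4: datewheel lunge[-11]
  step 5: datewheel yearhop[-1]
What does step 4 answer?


Do: datewheel weekday[]
See: Friday
Do: datewheel closeout[]
See: 1918-08-31
Do: datewheel drift[n=-247]
See: 1917-12-27
Do: datewheel lunge[n=-11]
See: 1917-01-27
Do: datewheel yearhop[n=-1]
See: 1916-01-27

Answer: 1917-01-27


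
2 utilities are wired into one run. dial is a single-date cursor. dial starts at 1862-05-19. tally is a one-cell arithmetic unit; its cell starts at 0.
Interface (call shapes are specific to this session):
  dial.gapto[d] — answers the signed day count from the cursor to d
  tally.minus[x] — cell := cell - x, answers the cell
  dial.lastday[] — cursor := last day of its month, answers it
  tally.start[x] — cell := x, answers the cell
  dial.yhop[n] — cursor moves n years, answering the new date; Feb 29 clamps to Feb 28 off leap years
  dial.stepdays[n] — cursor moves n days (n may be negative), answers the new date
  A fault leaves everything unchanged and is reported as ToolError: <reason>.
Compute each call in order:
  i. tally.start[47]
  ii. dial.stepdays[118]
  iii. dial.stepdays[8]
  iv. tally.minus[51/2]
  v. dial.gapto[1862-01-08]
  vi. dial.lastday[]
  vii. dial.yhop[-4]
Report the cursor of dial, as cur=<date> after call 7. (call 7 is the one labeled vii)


Answer: cur=1858-09-30

Derivation:
Do: tally.start[x: 47]
See: 47
Do: dial.stepdays[n: 118]
See: 1862-09-14
Do: dial.stepdays[n: 8]
See: 1862-09-22
Do: tally.minus[x: 51/2]
See: 43/2
Do: dial.gapto[d: 1862-01-08]
See: -257
Do: dial.lastday[]
See: 1862-09-30
Do: dial.yhop[n: -4]
See: 1858-09-30


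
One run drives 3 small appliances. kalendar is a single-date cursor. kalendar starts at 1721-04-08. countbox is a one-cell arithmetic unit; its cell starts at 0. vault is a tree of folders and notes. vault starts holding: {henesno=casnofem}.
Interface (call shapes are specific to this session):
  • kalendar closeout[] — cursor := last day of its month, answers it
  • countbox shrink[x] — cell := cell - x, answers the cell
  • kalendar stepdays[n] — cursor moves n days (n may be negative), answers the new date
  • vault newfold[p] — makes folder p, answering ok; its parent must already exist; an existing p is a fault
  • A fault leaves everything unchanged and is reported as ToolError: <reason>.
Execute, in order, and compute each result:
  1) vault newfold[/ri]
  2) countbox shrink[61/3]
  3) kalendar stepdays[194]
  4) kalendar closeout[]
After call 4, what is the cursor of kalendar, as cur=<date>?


Step: vault newfold[p='/ri']
Result: ok
Step: countbox shrink[x='61/3']
Result: -61/3
Step: kalendar stepdays[n='194']
Result: 1721-10-19
Step: kalendar closeout[]
Result: 1721-10-31

Answer: cur=1721-10-31


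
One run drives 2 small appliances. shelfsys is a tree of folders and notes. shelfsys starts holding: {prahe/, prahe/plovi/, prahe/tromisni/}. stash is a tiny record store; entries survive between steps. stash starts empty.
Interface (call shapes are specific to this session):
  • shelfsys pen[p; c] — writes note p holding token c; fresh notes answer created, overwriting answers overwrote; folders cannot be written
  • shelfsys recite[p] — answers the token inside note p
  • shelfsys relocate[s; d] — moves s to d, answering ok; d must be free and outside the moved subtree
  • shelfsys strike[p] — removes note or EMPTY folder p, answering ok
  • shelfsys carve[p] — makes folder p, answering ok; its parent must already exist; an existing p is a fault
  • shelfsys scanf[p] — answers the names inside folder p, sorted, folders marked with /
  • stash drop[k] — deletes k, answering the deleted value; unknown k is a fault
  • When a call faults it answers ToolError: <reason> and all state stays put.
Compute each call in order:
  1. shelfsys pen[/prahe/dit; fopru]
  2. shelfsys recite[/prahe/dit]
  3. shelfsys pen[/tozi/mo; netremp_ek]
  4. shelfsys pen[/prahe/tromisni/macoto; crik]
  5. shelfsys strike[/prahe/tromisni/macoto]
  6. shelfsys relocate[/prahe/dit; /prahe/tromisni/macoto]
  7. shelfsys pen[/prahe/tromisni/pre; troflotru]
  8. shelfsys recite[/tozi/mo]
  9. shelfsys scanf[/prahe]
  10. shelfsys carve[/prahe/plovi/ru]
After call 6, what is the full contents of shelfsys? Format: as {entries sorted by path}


Answer: {prahe/, prahe/plovi/, prahe/tromisni/, prahe/tromisni/macoto=fopru}

Derivation:
CALL shelfsys pen[p→/prahe/dit; c→fopru]
RET  created
CALL shelfsys recite[p→/prahe/dit]
RET  fopru
CALL shelfsys pen[p→/tozi/mo; c→netremp_ek]
RET  ToolError: no parent
CALL shelfsys pen[p→/prahe/tromisni/macoto; c→crik]
RET  created
CALL shelfsys strike[p→/prahe/tromisni/macoto]
RET  ok
CALL shelfsys relocate[s→/prahe/dit; d→/prahe/tromisni/macoto]
RET  ok
CALL shelfsys pen[p→/prahe/tromisni/pre; c→troflotru]
RET  created
CALL shelfsys recite[p→/tozi/mo]
RET  ToolError: not found
CALL shelfsys scanf[p→/prahe]
RET  [plovi/, tromisni/]
CALL shelfsys carve[p→/prahe/plovi/ru]
RET  ok


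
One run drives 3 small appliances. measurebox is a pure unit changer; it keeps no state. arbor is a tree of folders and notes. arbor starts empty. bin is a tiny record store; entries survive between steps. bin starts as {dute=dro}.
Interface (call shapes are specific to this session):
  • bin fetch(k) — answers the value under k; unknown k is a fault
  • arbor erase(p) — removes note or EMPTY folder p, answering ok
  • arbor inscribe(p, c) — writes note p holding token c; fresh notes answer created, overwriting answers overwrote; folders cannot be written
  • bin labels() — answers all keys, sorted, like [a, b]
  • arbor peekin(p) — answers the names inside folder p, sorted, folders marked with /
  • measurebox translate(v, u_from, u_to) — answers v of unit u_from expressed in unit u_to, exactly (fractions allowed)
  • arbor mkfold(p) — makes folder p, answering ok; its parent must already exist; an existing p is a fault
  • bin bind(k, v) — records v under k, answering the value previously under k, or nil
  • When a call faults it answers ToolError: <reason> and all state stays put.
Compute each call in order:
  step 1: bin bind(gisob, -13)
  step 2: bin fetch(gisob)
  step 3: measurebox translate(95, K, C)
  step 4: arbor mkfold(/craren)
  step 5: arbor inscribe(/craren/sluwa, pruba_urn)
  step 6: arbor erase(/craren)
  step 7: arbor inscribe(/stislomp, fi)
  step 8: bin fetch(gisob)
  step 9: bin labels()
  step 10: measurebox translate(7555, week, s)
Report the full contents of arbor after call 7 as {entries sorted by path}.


Answer: {craren/, craren/sluwa=pruba_urn, stislomp=fi}

Derivation:
[in] bin bind k='gisob' v='-13'
[out] nil
[in] bin fetch k='gisob'
[out] -13
[in] measurebox translate v='95' u_from='K' u_to='C'
[out] -3563/20
[in] arbor mkfold p='/craren'
[out] ok
[in] arbor inscribe p='/craren/sluwa' c='pruba_urn'
[out] created
[in] arbor erase p='/craren'
[out] ToolError: not empty
[in] arbor inscribe p='/stislomp' c='fi'
[out] created
[in] bin fetch k='gisob'
[out] -13
[in] bin labels
[out] [dute, gisob]
[in] measurebox translate v='7555' u_from='week' u_to='s'
[out] 4569264000


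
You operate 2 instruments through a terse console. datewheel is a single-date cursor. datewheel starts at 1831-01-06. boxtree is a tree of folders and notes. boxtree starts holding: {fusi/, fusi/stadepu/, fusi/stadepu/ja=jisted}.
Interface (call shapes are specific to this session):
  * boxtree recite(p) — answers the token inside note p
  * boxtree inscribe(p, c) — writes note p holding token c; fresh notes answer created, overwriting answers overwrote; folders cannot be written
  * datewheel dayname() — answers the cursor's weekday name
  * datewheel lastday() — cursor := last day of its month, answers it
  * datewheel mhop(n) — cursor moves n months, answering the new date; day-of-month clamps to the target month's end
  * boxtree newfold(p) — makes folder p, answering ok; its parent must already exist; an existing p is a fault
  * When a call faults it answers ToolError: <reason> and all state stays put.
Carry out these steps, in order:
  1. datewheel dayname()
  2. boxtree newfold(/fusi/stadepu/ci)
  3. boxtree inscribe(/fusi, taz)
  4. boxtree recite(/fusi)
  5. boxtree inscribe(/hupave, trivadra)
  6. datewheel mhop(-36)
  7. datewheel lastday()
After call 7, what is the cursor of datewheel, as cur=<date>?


Answer: cur=1828-01-31

Derivation:
-- datewheel dayname() : Thursday
-- boxtree newfold(p='/fusi/stadepu/ci') : ok
-- boxtree inscribe(p='/fusi', c='taz') : ToolError: is a directory
-- boxtree recite(p='/fusi') : ToolError: is a directory
-- boxtree inscribe(p='/hupave', c='trivadra') : created
-- datewheel mhop(n='-36') : 1828-01-06
-- datewheel lastday() : 1828-01-31


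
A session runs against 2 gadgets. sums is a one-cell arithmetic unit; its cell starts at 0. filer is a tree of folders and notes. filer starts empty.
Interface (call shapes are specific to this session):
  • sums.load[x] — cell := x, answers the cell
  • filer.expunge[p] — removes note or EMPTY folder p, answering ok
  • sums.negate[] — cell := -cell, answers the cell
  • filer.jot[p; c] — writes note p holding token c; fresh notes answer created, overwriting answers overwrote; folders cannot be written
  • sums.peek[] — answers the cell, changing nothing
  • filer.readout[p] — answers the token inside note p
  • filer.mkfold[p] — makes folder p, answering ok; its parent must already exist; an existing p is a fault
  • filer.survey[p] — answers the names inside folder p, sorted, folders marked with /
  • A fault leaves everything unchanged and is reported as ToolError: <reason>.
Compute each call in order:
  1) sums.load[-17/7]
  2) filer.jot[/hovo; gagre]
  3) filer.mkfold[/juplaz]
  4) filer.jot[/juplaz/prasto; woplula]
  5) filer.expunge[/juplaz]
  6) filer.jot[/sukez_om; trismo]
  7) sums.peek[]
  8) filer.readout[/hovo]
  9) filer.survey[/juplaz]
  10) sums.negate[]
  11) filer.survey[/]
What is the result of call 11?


Answer: [hovo, juplaz/, sukez_om]

Derivation:
$ load x=-17/7
[out] -17/7
$ jot p=/hovo c=gagre
[out] created
$ mkfold p=/juplaz
[out] ok
$ jot p=/juplaz/prasto c=woplula
[out] created
$ expunge p=/juplaz
[out] ToolError: not empty
$ jot p=/sukez_om c=trismo
[out] created
$ peek
[out] -17/7
$ readout p=/hovo
[out] gagre
$ survey p=/juplaz
[out] [prasto]
$ negate
[out] 17/7
$ survey p=/
[out] [hovo, juplaz/, sukez_om]


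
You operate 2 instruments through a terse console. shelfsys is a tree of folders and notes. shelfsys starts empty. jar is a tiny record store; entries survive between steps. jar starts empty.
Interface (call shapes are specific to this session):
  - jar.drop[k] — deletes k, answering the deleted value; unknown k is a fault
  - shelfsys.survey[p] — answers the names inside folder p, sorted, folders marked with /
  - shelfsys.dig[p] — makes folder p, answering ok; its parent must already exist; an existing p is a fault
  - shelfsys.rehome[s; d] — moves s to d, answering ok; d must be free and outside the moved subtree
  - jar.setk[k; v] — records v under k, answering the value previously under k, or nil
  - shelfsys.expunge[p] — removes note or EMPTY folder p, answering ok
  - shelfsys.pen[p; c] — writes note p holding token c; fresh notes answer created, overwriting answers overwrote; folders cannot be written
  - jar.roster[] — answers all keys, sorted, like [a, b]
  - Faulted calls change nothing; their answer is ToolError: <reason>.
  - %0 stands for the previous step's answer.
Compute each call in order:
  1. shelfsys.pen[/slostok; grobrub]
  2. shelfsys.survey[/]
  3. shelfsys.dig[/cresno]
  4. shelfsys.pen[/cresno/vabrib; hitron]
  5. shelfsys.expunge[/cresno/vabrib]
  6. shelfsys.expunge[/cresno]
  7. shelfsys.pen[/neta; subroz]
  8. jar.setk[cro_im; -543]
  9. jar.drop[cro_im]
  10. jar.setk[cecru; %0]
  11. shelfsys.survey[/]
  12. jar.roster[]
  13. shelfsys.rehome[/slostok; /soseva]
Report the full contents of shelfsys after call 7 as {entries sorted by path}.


;; shelfsys.pen(p: /slostok, c: grobrub) : created
;; shelfsys.survey(p: /) : [slostok]
;; shelfsys.dig(p: /cresno) : ok
;; shelfsys.pen(p: /cresno/vabrib, c: hitron) : created
;; shelfsys.expunge(p: /cresno/vabrib) : ok
;; shelfsys.expunge(p: /cresno) : ok
;; shelfsys.pen(p: /neta, c: subroz) : created
;; jar.setk(k: cro_im, v: -543) : nil
;; jar.drop(k: cro_im) : -543
;; jar.setk(k: cecru, v: %0) : nil
;; shelfsys.survey(p: /) : [neta, slostok]
;; jar.roster() : [cecru]
;; shelfsys.rehome(s: /slostok, d: /soseva) : ok

Answer: {neta=subroz, slostok=grobrub}


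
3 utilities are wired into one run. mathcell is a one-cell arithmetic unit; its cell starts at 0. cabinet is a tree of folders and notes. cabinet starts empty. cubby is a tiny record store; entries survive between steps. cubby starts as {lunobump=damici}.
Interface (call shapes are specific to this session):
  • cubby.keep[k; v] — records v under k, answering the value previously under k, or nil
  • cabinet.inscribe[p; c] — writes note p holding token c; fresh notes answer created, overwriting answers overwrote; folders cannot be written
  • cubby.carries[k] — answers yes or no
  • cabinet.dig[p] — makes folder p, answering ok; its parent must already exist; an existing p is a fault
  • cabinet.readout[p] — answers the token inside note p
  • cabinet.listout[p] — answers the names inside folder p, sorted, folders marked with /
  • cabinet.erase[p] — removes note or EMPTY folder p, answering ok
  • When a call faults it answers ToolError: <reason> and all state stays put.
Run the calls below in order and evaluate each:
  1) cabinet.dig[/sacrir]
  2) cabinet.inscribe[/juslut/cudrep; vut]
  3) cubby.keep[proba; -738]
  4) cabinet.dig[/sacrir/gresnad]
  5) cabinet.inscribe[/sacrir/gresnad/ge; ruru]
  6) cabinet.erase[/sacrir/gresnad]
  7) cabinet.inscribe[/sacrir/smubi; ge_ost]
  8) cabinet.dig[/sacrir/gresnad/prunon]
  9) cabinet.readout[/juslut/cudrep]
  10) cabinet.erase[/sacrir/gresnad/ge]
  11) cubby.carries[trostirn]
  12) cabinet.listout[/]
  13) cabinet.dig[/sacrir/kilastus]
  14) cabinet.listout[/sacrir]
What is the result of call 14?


;; 1. dig(p: /sacrir) : ok
;; 2. inscribe(p: /juslut/cudrep, c: vut) : ToolError: no parent
;; 3. keep(k: proba, v: -738) : nil
;; 4. dig(p: /sacrir/gresnad) : ok
;; 5. inscribe(p: /sacrir/gresnad/ge, c: ruru) : created
;; 6. erase(p: /sacrir/gresnad) : ToolError: not empty
;; 7. inscribe(p: /sacrir/smubi, c: ge_ost) : created
;; 8. dig(p: /sacrir/gresnad/prunon) : ok
;; 9. readout(p: /juslut/cudrep) : ToolError: not found
;; 10. erase(p: /sacrir/gresnad/ge) : ok
;; 11. carries(k: trostirn) : no
;; 12. listout(p: /) : [sacrir/]
;; 13. dig(p: /sacrir/kilastus) : ok
;; 14. listout(p: /sacrir) : [gresnad/, kilastus/, smubi]

Answer: [gresnad/, kilastus/, smubi]


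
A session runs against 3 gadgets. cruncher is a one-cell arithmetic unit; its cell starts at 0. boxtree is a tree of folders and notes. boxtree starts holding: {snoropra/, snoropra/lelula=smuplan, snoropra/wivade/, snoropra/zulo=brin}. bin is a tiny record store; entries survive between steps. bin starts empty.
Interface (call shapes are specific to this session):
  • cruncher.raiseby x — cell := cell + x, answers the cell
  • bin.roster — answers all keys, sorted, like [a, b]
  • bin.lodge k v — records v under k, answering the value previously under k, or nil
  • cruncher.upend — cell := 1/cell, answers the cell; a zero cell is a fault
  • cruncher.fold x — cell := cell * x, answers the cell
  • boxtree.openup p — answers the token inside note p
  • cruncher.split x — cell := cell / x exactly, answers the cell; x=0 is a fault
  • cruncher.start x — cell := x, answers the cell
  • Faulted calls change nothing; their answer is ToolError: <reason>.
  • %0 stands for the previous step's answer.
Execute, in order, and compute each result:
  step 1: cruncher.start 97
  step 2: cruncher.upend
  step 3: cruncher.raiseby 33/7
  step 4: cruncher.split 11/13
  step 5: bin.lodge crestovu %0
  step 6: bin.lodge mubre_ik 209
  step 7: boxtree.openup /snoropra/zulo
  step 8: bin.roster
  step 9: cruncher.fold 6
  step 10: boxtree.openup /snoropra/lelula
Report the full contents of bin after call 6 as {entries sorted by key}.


Answer: {crestovu=41704/7469, mubre_ik=209}

Derivation:
~$ start 97
  97
~$ upend
  1/97
~$ raiseby 33/7
  3208/679
~$ split 11/13
  41704/7469
~$ lodge crestovu %0
  nil
~$ lodge mubre_ik 209
  nil
~$ openup /snoropra/zulo
  brin
~$ roster
  [crestovu, mubre_ik]
~$ fold 6
  250224/7469
~$ openup /snoropra/lelula
  smuplan


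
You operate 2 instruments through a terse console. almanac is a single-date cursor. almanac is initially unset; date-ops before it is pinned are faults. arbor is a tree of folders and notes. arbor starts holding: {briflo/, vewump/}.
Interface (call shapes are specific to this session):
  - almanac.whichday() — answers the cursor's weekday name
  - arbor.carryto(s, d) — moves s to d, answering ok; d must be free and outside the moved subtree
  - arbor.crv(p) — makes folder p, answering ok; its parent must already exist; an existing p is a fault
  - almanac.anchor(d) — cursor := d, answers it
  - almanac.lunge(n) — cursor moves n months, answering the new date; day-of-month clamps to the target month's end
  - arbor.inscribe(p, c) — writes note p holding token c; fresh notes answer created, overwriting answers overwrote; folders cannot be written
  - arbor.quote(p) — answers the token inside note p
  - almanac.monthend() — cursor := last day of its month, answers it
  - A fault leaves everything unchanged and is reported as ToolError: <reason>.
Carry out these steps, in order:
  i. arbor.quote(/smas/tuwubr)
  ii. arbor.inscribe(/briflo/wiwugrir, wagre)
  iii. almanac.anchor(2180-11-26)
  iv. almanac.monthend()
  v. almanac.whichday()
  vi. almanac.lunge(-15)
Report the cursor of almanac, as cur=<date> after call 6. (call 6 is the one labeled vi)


;; arbor.quote(p→/smas/tuwubr) == ToolError: not found
;; arbor.inscribe(p→/briflo/wiwugrir, c→wagre) == created
;; almanac.anchor(d→2180-11-26) == 2180-11-26
;; almanac.monthend() == 2180-11-30
;; almanac.whichday() == Thursday
;; almanac.lunge(n→-15) == 2179-08-30

Answer: cur=2179-08-30


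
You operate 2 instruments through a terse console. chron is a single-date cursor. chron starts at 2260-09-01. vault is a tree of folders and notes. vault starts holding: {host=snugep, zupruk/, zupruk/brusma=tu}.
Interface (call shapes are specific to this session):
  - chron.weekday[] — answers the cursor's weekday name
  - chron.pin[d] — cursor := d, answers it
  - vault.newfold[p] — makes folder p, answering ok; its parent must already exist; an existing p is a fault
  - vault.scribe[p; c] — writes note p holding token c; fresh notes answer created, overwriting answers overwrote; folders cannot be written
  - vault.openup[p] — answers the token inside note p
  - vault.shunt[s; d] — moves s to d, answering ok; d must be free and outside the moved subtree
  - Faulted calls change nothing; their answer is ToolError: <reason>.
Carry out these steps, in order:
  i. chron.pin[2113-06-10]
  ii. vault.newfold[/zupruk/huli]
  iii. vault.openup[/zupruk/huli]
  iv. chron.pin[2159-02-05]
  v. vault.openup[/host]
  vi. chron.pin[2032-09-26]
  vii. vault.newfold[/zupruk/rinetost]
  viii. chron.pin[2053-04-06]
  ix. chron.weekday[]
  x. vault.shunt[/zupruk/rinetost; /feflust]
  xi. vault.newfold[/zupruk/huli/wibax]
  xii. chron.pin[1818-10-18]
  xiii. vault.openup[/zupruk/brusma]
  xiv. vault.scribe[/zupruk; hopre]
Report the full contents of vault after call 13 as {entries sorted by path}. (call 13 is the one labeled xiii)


Answer: {feflust/, host=snugep, zupruk/, zupruk/brusma=tu, zupruk/huli/, zupruk/huli/wibax/}

Derivation:
==> pin(d→2113-06-10)
<== 2113-06-10
==> newfold(p→/zupruk/huli)
<== ok
==> openup(p→/zupruk/huli)
<== ToolError: is a directory
==> pin(d→2159-02-05)
<== 2159-02-05
==> openup(p→/host)
<== snugep
==> pin(d→2032-09-26)
<== 2032-09-26
==> newfold(p→/zupruk/rinetost)
<== ok
==> pin(d→2053-04-06)
<== 2053-04-06
==> weekday()
<== Sunday
==> shunt(s→/zupruk/rinetost, d→/feflust)
<== ok
==> newfold(p→/zupruk/huli/wibax)
<== ok
==> pin(d→1818-10-18)
<== 1818-10-18
==> openup(p→/zupruk/brusma)
<== tu
==> scribe(p→/zupruk, c→hopre)
<== ToolError: is a directory


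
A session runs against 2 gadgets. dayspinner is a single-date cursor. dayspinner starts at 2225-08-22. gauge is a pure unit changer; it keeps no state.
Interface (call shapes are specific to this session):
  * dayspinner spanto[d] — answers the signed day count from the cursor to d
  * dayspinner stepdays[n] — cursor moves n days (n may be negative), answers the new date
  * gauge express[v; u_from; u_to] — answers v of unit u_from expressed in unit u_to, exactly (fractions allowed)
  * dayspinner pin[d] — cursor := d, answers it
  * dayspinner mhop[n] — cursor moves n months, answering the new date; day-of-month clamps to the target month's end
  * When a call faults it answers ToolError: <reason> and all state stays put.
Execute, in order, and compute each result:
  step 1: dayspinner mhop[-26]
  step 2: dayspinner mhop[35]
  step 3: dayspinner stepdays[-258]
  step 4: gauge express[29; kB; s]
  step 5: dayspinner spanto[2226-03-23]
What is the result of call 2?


Answer: 2226-05-22

Derivation:
;; 1. dayspinner mhop(n='-26') : 2223-06-22
;; 2. dayspinner mhop(n='35') : 2226-05-22
;; 3. dayspinner stepdays(n='-258') : 2225-09-06
;; 4. gauge express(v='29', u_from='kB', u_to='s') : ToolError: incompatible units
;; 5. dayspinner spanto(d='2226-03-23') : 198


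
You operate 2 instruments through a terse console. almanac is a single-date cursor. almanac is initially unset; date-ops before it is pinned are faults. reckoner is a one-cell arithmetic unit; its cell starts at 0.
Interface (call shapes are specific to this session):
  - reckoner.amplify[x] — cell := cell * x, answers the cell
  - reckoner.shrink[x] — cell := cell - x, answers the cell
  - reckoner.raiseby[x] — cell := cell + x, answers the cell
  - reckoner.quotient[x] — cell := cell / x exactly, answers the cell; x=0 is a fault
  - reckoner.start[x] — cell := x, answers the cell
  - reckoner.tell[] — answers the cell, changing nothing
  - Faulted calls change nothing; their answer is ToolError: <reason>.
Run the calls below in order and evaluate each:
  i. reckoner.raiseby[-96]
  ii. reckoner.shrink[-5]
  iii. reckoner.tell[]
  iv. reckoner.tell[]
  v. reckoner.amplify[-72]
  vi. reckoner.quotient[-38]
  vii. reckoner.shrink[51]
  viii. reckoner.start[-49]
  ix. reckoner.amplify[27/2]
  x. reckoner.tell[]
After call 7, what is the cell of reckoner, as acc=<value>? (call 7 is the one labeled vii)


Answer: acc=-4245/19

Derivation:
$ raiseby x=-96
:: -96
$ shrink x=-5
:: -91
$ tell
:: -91
$ tell
:: -91
$ amplify x=-72
:: 6552
$ quotient x=-38
:: -3276/19
$ shrink x=51
:: -4245/19
$ start x=-49
:: -49
$ amplify x=27/2
:: -1323/2
$ tell
:: -1323/2


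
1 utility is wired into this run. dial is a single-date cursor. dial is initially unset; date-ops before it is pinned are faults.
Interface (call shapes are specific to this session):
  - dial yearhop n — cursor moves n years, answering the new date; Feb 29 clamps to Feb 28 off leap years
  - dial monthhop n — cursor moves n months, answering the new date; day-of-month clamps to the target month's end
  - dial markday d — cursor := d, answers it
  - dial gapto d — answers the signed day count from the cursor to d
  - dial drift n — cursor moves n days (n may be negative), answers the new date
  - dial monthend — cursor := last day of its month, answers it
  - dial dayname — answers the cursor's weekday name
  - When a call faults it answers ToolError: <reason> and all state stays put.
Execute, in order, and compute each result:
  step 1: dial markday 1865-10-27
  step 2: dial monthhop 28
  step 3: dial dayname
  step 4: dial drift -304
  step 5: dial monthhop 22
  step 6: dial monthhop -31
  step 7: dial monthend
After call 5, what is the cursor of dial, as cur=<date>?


Answer: cur=1869-02-28

Derivation:
I use dial markday with 1865-10-27, → 1865-10-27.
Calling dial monthhop with 28, — result: 1868-02-27.
Now I run dial dayname, which returns Thursday.
I invoke dial drift with -304, giving 1867-04-29.
Next I call dial monthhop with 22, yielding 1869-02-28.
I use dial monthhop with -31, — result: 1866-07-28.
Next I call dial monthend(), and see 1866-07-31.


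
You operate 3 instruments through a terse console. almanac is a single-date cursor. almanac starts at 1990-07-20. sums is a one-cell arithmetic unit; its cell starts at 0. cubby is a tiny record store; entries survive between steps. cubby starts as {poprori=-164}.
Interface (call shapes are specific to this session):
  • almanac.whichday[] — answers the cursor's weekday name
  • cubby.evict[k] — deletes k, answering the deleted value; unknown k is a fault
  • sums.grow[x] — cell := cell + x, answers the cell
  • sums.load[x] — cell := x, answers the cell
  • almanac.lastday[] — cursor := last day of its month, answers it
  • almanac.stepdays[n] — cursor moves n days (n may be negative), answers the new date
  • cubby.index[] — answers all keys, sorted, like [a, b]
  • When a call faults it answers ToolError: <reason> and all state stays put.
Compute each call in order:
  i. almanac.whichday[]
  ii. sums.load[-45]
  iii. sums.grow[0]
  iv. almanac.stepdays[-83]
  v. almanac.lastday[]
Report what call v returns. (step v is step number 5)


-- 1. almanac.whichday() == Friday
-- 2. sums.load(x='-45') == -45
-- 3. sums.grow(x='0') == -45
-- 4. almanac.stepdays(n='-83') == 1990-04-28
-- 5. almanac.lastday() == 1990-04-30

Answer: 1990-04-30


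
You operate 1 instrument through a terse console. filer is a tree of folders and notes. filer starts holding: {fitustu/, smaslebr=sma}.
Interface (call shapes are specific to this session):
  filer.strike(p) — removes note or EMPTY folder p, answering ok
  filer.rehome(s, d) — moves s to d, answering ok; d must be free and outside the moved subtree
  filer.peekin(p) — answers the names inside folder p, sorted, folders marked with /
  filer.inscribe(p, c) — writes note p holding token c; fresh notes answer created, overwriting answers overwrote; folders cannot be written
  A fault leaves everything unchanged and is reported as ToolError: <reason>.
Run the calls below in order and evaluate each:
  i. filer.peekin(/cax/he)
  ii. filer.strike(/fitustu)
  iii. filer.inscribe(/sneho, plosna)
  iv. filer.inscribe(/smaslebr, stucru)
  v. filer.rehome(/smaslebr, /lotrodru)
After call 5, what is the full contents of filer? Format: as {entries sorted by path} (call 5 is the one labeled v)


Answer: {lotrodru=stucru, sneho=plosna}

Derivation:
Using filer.peekin on p→/cax/he, → ToolError: not found.
I run filer.strike on p→/fitustu, and get ok.
Using filer.inscribe on p→/sneho, c→plosna: created.
Using filer.inscribe on p→/smaslebr, c→stucru, and get overwrote.
Then filer.rehome on s→/smaslebr, d→/lotrodru, and get ok.


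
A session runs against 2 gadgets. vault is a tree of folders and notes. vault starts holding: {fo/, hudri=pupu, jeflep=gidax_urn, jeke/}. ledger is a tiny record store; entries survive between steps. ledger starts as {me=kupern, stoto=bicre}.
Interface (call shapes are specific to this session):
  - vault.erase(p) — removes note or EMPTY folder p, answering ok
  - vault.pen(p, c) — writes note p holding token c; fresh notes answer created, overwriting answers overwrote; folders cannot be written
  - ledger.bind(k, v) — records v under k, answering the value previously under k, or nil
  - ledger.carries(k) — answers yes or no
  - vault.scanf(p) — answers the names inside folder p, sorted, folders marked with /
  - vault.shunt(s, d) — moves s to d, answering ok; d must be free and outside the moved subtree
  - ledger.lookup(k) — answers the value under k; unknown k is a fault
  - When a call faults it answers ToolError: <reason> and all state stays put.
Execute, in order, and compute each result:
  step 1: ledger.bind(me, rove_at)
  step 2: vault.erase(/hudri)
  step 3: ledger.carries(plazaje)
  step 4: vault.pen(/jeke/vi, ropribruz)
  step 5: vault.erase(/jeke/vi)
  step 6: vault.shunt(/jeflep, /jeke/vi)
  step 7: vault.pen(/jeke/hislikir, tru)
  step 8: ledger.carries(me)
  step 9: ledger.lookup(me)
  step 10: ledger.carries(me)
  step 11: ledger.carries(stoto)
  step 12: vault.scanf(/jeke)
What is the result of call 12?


→ ledger.bind(k: me, v: rove_at)
← kupern
→ vault.erase(p: /hudri)
← ok
→ ledger.carries(k: plazaje)
← no
→ vault.pen(p: /jeke/vi, c: ropribruz)
← created
→ vault.erase(p: /jeke/vi)
← ok
→ vault.shunt(s: /jeflep, d: /jeke/vi)
← ok
→ vault.pen(p: /jeke/hislikir, c: tru)
← created
→ ledger.carries(k: me)
← yes
→ ledger.lookup(k: me)
← rove_at
→ ledger.carries(k: me)
← yes
→ ledger.carries(k: stoto)
← yes
→ vault.scanf(p: /jeke)
← [hislikir, vi]

Answer: [hislikir, vi]


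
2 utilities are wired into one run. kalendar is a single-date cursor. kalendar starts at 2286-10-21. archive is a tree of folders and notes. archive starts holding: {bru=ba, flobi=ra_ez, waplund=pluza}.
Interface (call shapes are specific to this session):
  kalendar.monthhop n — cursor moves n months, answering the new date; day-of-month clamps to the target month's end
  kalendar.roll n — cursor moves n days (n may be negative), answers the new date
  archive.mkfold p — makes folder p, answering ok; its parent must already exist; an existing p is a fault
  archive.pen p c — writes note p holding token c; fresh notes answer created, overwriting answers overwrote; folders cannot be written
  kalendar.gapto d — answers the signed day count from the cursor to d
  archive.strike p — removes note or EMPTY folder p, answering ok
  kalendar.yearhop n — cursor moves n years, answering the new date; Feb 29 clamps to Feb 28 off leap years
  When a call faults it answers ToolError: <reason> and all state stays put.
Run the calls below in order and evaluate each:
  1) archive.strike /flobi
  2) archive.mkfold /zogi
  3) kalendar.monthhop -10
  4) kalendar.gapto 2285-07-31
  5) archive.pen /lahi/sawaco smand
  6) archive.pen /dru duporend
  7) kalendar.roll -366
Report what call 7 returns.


>> strike(p=/flobi)
<< ok
>> mkfold(p=/zogi)
<< ok
>> monthhop(n=-10)
<< 2285-12-21
>> gapto(d=2285-07-31)
<< -143
>> pen(p=/lahi/sawaco, c=smand)
<< ToolError: no parent
>> pen(p=/dru, c=duporend)
<< created
>> roll(n=-366)
<< 2284-12-20

Answer: 2284-12-20


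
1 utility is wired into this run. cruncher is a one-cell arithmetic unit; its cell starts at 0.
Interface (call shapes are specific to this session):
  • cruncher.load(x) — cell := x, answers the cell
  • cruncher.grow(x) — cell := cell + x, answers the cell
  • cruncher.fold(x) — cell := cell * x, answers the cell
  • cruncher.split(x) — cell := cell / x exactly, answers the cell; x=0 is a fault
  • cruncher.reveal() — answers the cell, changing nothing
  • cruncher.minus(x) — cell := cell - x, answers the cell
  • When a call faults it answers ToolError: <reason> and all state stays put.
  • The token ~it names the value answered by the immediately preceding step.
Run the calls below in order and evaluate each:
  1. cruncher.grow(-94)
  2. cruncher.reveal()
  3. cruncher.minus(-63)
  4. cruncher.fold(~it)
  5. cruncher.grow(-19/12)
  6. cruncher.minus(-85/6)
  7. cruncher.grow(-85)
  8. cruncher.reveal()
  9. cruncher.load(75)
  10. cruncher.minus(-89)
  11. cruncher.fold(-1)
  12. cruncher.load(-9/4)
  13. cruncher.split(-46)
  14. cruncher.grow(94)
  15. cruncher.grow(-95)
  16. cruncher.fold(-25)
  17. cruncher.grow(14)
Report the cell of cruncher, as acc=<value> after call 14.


# 1. cruncher.grow(x='-94') => -94
# 2. cruncher.reveal() => -94
# 3. cruncher.minus(x='-63') => -31
# 4. cruncher.fold(x='~it') => 961
# 5. cruncher.grow(x='-19/12') => 11513/12
# 6. cruncher.minus(x='-85/6') => 11683/12
# 7. cruncher.grow(x='-85') => 10663/12
# 8. cruncher.reveal() => 10663/12
# 9. cruncher.load(x='75') => 75
# 10. cruncher.minus(x='-89') => 164
# 11. cruncher.fold(x='-1') => -164
# 12. cruncher.load(x='-9/4') => -9/4
# 13. cruncher.split(x='-46') => 9/184
# 14. cruncher.grow(x='94') => 17305/184
# 15. cruncher.grow(x='-95') => -175/184
# 16. cruncher.fold(x='-25') => 4375/184
# 17. cruncher.grow(x='14') => 6951/184

Answer: acc=17305/184


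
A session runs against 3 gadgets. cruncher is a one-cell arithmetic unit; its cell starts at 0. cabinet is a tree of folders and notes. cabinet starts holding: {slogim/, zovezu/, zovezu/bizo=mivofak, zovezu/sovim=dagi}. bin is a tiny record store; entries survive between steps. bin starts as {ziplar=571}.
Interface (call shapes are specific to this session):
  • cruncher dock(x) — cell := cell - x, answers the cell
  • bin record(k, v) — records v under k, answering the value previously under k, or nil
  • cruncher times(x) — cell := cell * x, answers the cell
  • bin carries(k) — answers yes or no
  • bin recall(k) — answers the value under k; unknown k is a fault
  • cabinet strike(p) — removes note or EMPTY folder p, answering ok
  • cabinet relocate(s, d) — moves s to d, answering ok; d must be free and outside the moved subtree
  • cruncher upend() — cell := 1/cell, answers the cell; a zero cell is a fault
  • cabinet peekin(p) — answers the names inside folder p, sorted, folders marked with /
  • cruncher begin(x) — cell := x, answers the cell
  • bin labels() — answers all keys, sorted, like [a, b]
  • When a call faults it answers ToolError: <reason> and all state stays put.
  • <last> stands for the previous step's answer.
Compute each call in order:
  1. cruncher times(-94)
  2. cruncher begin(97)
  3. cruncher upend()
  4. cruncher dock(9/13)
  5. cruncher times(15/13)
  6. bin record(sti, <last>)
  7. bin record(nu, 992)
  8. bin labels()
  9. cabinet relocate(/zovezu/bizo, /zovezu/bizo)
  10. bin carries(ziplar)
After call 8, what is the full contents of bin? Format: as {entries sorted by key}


Act: cruncher times[x→-94]
Obs: 0
Act: cruncher begin[x→97]
Obs: 97
Act: cruncher upend[]
Obs: 1/97
Act: cruncher dock[x→9/13]
Obs: -860/1261
Act: cruncher times[x→15/13]
Obs: -12900/16393
Act: bin record[k→sti; v→<last>]
Obs: nil
Act: bin record[k→nu; v→992]
Obs: nil
Act: bin labels[]
Obs: [nu, sti, ziplar]
Act: cabinet relocate[s→/zovezu/bizo; d→/zovezu/bizo]
Obs: ToolError: exists
Act: bin carries[k→ziplar]
Obs: yes

Answer: {nu=992, sti=-12900/16393, ziplar=571}


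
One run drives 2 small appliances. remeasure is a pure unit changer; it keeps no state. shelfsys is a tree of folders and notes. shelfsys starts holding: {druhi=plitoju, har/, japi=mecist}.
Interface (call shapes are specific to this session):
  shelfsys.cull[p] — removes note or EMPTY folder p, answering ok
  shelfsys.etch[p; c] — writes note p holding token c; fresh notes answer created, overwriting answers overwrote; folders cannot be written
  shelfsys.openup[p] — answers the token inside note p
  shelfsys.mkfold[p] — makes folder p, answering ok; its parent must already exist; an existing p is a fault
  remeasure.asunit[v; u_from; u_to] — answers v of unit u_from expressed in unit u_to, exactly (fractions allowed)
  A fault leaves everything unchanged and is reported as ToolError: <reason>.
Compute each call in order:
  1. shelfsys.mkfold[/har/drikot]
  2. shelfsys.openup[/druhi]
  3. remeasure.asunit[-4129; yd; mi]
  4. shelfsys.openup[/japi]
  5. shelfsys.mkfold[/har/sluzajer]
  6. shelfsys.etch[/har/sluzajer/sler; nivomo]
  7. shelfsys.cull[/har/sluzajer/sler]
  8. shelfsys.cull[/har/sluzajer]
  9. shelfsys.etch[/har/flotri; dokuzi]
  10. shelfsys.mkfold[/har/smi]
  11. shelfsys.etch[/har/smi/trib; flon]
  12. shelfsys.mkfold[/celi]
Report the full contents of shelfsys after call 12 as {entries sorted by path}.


Answer: {celi/, druhi=plitoju, har/, har/drikot/, har/flotri=dokuzi, har/smi/, har/smi/trib=flon, japi=mecist}

Derivation:
Invoking mkfold passing p='/har/drikot', and observe ok.
Using openup passing p='/druhi', yielding plitoju.
I run asunit passing v='-4129', u_from='yd', u_to='mi', — result: -4129/1760.
I run openup passing p='/japi', yielding mecist.
Next I call mkfold passing p='/har/sluzajer', → ok.
I use etch passing p='/har/sluzajer/sler', c='nivomo', and get created.
Now I run cull passing p='/har/sluzajer/sler', yielding ok.
Invoking cull passing p='/har/sluzajer', and get ok.
Invoking etch passing p='/har/flotri', c='dokuzi', — result: created.
I use mkfold passing p='/har/smi': ok.
I call etch passing p='/har/smi/trib', c='flon', giving created.
Using mkfold passing p='/celi', giving ok.
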